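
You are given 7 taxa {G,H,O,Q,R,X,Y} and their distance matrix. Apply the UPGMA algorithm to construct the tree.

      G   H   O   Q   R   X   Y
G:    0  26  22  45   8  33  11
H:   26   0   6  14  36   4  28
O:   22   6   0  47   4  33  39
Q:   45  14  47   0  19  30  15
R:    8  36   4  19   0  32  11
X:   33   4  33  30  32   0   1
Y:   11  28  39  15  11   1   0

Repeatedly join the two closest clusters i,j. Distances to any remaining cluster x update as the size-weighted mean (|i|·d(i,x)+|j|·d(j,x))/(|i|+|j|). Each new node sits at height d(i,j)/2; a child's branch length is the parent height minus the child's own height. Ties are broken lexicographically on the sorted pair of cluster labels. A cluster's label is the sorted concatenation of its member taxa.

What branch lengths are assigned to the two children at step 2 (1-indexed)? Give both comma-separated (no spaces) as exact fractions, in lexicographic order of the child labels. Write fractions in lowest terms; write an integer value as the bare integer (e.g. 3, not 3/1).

2,2

iteration 1: select X,Y (d=1); attach at lengths (1/2, 1/2); label the merged cluster XY
  updated: d(G,XY)=22, d(H,XY)=16, d(O,XY)=36, d(Q,XY)=45/2, d(R,XY)=43/2
iteration 2: select O,R (d=4); attach at lengths (2, 2); label the merged cluster OR
  updated: d(G,OR)=15, d(H,OR)=21, d(OR,Q)=33, d(OR,XY)=115/4
iteration 3: select H,Q (d=14); attach at lengths (7, 7); label the merged cluster HQ
  updated: d(G,HQ)=71/2, d(HQ,OR)=27, d(HQ,XY)=77/4
iteration 4: select G,OR (d=15); attach at lengths (15/2, 11/2); label the merged cluster GOR
  updated: d(GOR,HQ)=179/6, d(GOR,XY)=53/2
iteration 5: select HQ,XY (d=77/4); attach at lengths (21/8, 73/8); label the merged cluster HQXY
  updated: d(GOR,HQXY)=169/6
iteration 6: select GOR,HQXY (d=169/6); attach at lengths (79/12, 107/24); label the merged cluster GHOQRXY
final tree: ((G:15/2,(O:2,R:2):11/2):79/12,((H:7,Q:7):21/8,(X:1/2,Y:1/2):73/8):107/24)
total length: 1315/24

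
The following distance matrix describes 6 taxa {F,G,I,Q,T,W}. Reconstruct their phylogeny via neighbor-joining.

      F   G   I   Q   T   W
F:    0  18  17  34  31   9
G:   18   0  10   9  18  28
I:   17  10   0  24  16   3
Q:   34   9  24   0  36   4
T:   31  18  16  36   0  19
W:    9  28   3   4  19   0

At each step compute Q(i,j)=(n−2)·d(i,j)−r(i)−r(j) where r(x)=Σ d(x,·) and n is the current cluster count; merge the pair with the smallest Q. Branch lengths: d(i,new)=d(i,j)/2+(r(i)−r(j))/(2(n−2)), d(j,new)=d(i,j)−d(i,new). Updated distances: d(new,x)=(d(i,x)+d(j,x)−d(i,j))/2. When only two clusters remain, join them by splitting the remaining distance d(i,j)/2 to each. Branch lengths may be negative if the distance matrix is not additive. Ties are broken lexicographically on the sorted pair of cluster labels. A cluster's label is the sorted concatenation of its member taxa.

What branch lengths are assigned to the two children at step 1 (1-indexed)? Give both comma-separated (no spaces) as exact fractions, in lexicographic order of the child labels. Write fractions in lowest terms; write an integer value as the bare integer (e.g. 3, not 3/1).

3/2,15/2

1. join G+Q (d=9, Q=-154) ⇒ GQ; edges |G|=3/2, |Q|=15/2
  updated: d(F,GQ)=43/2, d(GQ,I)=25/2, d(GQ,T)=45/2, d(GQ,W)=23/2
2. join F+W (d=9, Q=-94) ⇒ FW; edges |F|=21/2, |W|=-3/2
  updated: d(FW,GQ)=12, d(FW,I)=11/2, d(FW,T)=41/2
3. join FW+GQ (d=12, Q=-61) ⇒ FGQW; edges |FW|=15/4, |GQ|=33/4
  updated: d(FGQW,I)=3, d(FGQW,T)=31/2
4. join FGQW+I (d=3, Q=-69/2) ⇒ FGIQW; edges |FGQW|=5/4, |I|=7/4
  updated: d(FGIQW,T)=57/4
5. join FGIQW+T (d=57/4) ⇒ FGIQTW; edges |FGIQW|=57/8, |T|=57/8
final tree: ((((F:21/2,W:-3/2):15/4,(G:3/2,Q:15/2):33/4):5/4,I:7/4):57/8,T:57/8)
total length: 189/4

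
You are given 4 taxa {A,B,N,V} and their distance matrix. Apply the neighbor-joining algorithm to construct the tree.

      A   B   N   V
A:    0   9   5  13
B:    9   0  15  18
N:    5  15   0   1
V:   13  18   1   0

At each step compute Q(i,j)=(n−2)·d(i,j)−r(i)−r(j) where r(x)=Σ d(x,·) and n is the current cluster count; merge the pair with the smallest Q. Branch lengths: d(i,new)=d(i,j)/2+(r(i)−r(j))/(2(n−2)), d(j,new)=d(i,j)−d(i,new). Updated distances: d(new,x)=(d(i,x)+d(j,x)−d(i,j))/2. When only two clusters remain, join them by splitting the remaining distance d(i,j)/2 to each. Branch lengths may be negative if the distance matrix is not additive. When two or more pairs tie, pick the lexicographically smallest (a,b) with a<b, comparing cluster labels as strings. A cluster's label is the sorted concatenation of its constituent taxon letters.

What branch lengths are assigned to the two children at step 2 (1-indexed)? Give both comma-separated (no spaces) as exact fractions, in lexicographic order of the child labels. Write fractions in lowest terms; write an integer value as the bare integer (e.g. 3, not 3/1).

1. join A+B (d=9, Q=-51) ⇒ AB; edges |A|=3/4, |B|=33/4
  updated: d(AB,N)=11/2, d(AB,V)=11
2. join AB+N (d=11/2, Q=-35/2) ⇒ ABN; edges |AB|=31/4, |N|=-9/4
  updated: d(ABN,V)=13/4
3. join ABN+V (d=13/4) ⇒ ABNV; edges |ABN|=13/8, |V|=13/8
final tree: (((A:3/4,B:33/4):31/4,N:-9/4):13/8,V:13/8)
total length: 71/4

31/4,-9/4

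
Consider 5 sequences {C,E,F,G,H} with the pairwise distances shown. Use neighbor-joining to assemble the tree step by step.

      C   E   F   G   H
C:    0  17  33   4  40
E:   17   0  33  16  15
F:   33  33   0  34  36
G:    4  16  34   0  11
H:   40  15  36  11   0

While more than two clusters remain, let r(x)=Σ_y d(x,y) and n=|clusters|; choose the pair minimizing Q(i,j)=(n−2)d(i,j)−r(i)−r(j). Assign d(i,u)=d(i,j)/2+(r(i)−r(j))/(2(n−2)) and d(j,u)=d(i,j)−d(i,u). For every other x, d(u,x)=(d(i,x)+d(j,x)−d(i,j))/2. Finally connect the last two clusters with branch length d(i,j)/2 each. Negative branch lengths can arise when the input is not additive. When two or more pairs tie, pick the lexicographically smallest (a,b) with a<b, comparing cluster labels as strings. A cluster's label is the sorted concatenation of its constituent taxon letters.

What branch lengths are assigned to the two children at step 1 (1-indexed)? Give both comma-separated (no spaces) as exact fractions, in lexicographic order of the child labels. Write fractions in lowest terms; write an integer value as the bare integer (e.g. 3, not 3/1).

step 1: merge (C,G) at d=4, Q=-147; branch lengths C→41/6, G→-17/6; new cluster CG
  updated: d(CG,E)=29/2, d(CG,F)=63/2, d(CG,H)=47/2
step 2: merge (CG,F) at d=63/2, Q=-107; branch lengths CG→8, F→47/2; new cluster CFG
  updated: d(CFG,E)=8, d(CFG,H)=14
step 3: merge (CFG,E) at d=8, Q=-37; branch lengths CFG→7/2, E→9/2; new cluster CEFG
  updated: d(CEFG,H)=21/2
step 4: merge (CEFG,H) at d=21/2; branch lengths CEFG→21/4, H→21/4; new cluster CEFGH
final tree: ((((C:41/6,G:-17/6):8,F:47/2):7/2,E:9/2):21/4,H:21/4)
total length: 54

41/6,-17/6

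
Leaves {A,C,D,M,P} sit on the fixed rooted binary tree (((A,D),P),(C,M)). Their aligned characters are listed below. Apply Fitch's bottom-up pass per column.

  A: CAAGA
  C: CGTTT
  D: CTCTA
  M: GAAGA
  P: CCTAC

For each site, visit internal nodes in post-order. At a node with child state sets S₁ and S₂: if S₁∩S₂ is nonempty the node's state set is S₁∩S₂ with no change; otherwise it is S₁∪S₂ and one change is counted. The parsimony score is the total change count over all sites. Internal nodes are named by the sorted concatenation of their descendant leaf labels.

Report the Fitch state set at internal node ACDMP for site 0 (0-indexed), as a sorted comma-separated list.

C

[col 0] AD: children A:{C}, D:{C} ∩→ {C}; cost 0
[col 0] ADP: children AD:{C}, P:{C} ∩→ {C}; cost 0
[col 0] CM: children C:{C}, M:{G} ∪→ {C,G}; cost 1
[col 0] ACDMP: children ADP:{C}, CM:{C,G} ∩→ {C}; cost 0
[col 1] AD: children A:{A}, D:{T} ∪→ {A,T}; cost 1
[col 1] ADP: children AD:{A,T}, P:{C} ∪→ {A,C,T}; cost 1
[col 1] CM: children C:{G}, M:{A} ∪→ {A,G}; cost 1
[col 1] ACDMP: children ADP:{A,C,T}, CM:{A,G} ∩→ {A}; cost 0
[col 2] AD: children A:{A}, D:{C} ∪→ {A,C}; cost 1
[col 2] ADP: children AD:{A,C}, P:{T} ∪→ {A,C,T}; cost 1
[col 2] CM: children C:{T}, M:{A} ∪→ {A,T}; cost 1
[col 2] ACDMP: children ADP:{A,C,T}, CM:{A,T} ∩→ {A,T}; cost 0
[col 3] AD: children A:{G}, D:{T} ∪→ {G,T}; cost 1
[col 3] ADP: children AD:{G,T}, P:{A} ∪→ {A,G,T}; cost 1
[col 3] CM: children C:{T}, M:{G} ∪→ {G,T}; cost 1
[col 3] ACDMP: children ADP:{A,G,T}, CM:{G,T} ∩→ {G,T}; cost 0
[col 4] AD: children A:{A}, D:{A} ∩→ {A}; cost 0
[col 4] ADP: children AD:{A}, P:{C} ∪→ {A,C}; cost 1
[col 4] CM: children C:{T}, M:{A} ∪→ {A,T}; cost 1
[col 4] ACDMP: children ADP:{A,C}, CM:{A,T} ∩→ {A}; cost 0
per-site changes: [1, 3, 3, 3, 2]; total = 12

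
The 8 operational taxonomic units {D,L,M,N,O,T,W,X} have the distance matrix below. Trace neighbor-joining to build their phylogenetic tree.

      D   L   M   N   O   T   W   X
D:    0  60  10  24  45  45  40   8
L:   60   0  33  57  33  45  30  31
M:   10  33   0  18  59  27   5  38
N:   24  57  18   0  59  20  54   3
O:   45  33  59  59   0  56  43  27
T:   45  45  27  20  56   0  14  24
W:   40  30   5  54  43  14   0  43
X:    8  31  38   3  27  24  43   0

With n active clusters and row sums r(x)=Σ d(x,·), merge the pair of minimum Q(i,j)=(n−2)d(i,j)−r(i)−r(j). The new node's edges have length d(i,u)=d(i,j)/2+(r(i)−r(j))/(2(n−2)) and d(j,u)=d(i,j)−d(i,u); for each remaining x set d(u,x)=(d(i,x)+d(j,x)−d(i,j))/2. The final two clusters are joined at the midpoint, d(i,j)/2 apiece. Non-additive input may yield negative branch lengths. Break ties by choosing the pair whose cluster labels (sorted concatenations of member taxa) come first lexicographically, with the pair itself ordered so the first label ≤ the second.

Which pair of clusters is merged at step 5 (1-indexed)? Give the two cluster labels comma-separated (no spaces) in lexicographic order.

iteration 1: select L,O (d=33, Q=-413); attach at lengths (55/4, 77/4); label the merged cluster LO
  updated: d(D,LO)=36, d(LO,M)=59/2, d(LO,N)=83/2, d(LO,T)=34, d(LO,W)=20, d(LO,X)=25/2
iteration 2: select M,W (d=5, Q=-557/2); attach at lengths (-47/20, 147/20); label the merged cluster MW
  updated: d(D,MW)=45/2, d(LO,MW)=89/4, d(MW,N)=67/2, d(MW,T)=18, d(MW,X)=38
iteration 3: select MW,T (d=18, Q=-813/4); attach at lengths (261/32, 315/32); label the merged cluster MTW
  updated: d(D,MTW)=99/4, d(LO,MTW)=153/8, d(MTW,N)=71/4, d(MTW,X)=22
iteration 4: select LO,MTW (d=153/8, Q=-1083/8); attach at lengths (221/16, 85/16); label the merged cluster LMOTW
  updated: d(D,LMOTW)=333/16, d(LMOTW,N)=321/16, d(LMOTW,X)=123/16
iteration 5: select D,LMOTW (d=333/16, Q=-239/4); attach at lengths (367/32, 299/32); label the merged cluster DLMOTW
  updated: d(DLMOTW,N)=93/8, d(DLMOTW,X)=-41/16
iteration 6: select DLMOTW,N (d=93/8, Q=-193/16); attach at lengths (97/32, 275/32); label the merged cluster DLMNOTW
  updated: d(DLMNOTW,X)=-179/32
iteration 7: select DLMNOTW,X (d=-179/32); attach at lengths (-179/64, -179/64); label the merged cluster DLMNOTWX
final tree: (((D:367/32,((L:55/4,O:77/4):221/16,((M:-47/20,W:147/20):261/32,T:315/32):85/16):299/32):97/32,N:275/32):-179/64,X:-179/64)
total length: 3263/32

D,LMOTW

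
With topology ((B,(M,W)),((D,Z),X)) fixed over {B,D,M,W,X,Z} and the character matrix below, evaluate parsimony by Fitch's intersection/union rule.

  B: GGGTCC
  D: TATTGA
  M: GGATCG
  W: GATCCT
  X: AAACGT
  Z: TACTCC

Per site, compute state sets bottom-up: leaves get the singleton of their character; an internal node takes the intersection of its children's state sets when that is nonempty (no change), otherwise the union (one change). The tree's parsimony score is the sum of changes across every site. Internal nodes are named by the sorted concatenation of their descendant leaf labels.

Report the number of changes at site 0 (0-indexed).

MW@0: {G} ∩ {G} = {G} (intersection, +0)
BMW@0: {G} ∩ {G} = {G} (intersection, +0)
DZ@0: {T} ∩ {T} = {T} (intersection, +0)
DXZ@0: {T} ∪ {A} = {A,T} (union, +1)
BDMWXZ@0: {G} ∪ {A,T} = {A,G,T} (union, +1)
MW@1: {G} ∪ {A} = {A,G} (union, +1)
BMW@1: {G} ∩ {A,G} = {G} (intersection, +0)
DZ@1: {A} ∩ {A} = {A} (intersection, +0)
DXZ@1: {A} ∩ {A} = {A} (intersection, +0)
BDMWXZ@1: {G} ∪ {A} = {A,G} (union, +1)
MW@2: {A} ∪ {T} = {A,T} (union, +1)
BMW@2: {G} ∪ {A,T} = {A,G,T} (union, +1)
DZ@2: {T} ∪ {C} = {C,T} (union, +1)
DXZ@2: {C,T} ∪ {A} = {A,C,T} (union, +1)
BDMWXZ@2: {A,G,T} ∩ {A,C,T} = {A,T} (intersection, +0)
MW@3: {T} ∪ {C} = {C,T} (union, +1)
BMW@3: {T} ∩ {C,T} = {T} (intersection, +0)
DZ@3: {T} ∩ {T} = {T} (intersection, +0)
DXZ@3: {T} ∪ {C} = {C,T} (union, +1)
BDMWXZ@3: {T} ∩ {C,T} = {T} (intersection, +0)
MW@4: {C} ∩ {C} = {C} (intersection, +0)
BMW@4: {C} ∩ {C} = {C} (intersection, +0)
DZ@4: {G} ∪ {C} = {C,G} (union, +1)
DXZ@4: {C,G} ∩ {G} = {G} (intersection, +0)
BDMWXZ@4: {C} ∪ {G} = {C,G} (union, +1)
MW@5: {G} ∪ {T} = {G,T} (union, +1)
BMW@5: {C} ∪ {G,T} = {C,G,T} (union, +1)
DZ@5: {A} ∪ {C} = {A,C} (union, +1)
DXZ@5: {A,C} ∪ {T} = {A,C,T} (union, +1)
BDMWXZ@5: {C,G,T} ∩ {A,C,T} = {C,T} (intersection, +0)
per-site changes: [2, 2, 4, 2, 2, 4]; total = 16

2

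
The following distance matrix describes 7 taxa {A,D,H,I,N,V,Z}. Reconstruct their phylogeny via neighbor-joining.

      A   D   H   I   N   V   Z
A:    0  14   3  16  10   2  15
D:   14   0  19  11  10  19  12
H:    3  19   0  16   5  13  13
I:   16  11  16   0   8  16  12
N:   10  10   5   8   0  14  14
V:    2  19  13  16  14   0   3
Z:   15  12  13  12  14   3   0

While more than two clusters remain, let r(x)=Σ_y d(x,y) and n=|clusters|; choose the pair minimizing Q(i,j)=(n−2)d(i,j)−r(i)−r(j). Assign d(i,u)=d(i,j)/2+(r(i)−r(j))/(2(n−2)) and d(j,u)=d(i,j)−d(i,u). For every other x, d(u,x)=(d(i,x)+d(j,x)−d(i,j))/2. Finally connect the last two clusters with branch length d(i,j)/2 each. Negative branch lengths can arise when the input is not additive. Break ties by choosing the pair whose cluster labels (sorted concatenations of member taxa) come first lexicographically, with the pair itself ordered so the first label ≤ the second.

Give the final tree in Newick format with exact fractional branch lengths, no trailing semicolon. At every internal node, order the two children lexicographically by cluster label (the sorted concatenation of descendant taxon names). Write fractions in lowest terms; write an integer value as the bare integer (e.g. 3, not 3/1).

step 1: merge (V,Z) at d=3, Q=-121; branch lengths V→13/10, Z→17/10; new cluster VZ
  updated: d(A,VZ)=7, d(D,VZ)=14, d(H,VZ)=23/2, d(I,VZ)=25/2, d(N,VZ)=25/2
step 2: merge (A,H) at d=3, Q=-185/2; branch lengths A→15/16, H→33/16; new cluster AH
  updated: d(AH,D)=15, d(AH,I)=29/2, d(AH,N)=6, d(AH,VZ)=31/4
step 3: merge (AH,VZ) at d=31/4, Q=-267/4; branch lengths AH→79/24, VZ→107/24; new cluster AHVZ
  updated: d(AHVZ,D)=85/8, d(AHVZ,I)=77/8, d(AHVZ,N)=43/8
step 4: merge (AHVZ,N) at d=43/8, Q=-153/4; branch lengths AHVZ→13/4, N→17/8; new cluster AHNVZ
  updated: d(AHNVZ,D)=61/8, d(AHNVZ,I)=49/8
step 5: merge (AHNVZ,D) at d=61/8, Q=-99/4; branch lengths AHNVZ→11/8, D→25/4; new cluster ADHNVZ
  updated: d(ADHNVZ,I)=19/4
step 6: merge (ADHNVZ,I) at d=19/4; branch lengths ADHNVZ→19/8, I→19/8; new cluster ADHINVZ
final tree: (((((A:15/16,H:33/16):79/24,(V:13/10,Z:17/10):107/24):13/4,N:17/8):11/8,D:25/4):19/8,I:19/8)
total length: 63/2

(((((A:15/16,H:33/16):79/24,(V:13/10,Z:17/10):107/24):13/4,N:17/8):11/8,D:25/4):19/8,I:19/8)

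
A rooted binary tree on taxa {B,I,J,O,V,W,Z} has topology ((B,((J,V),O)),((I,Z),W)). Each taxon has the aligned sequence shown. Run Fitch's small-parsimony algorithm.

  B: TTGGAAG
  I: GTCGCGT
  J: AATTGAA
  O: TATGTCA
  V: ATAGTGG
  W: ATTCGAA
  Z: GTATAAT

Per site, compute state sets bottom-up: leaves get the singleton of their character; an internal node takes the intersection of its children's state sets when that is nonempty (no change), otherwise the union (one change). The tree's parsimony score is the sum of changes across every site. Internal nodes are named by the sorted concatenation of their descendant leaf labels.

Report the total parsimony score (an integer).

JV@0: {A} ∩ {A} = {A} (intersection, +0)
JOV@0: {A} ∪ {T} = {A,T} (union, +1)
BJOV@0: {T} ∩ {A,T} = {T} (intersection, +0)
IZ@0: {G} ∩ {G} = {G} (intersection, +0)
IWZ@0: {G} ∪ {A} = {A,G} (union, +1)
BIJOVWZ@0: {T} ∪ {A,G} = {A,G,T} (union, +1)
JV@1: {A} ∪ {T} = {A,T} (union, +1)
JOV@1: {A,T} ∩ {A} = {A} (intersection, +0)
BJOV@1: {T} ∪ {A} = {A,T} (union, +1)
IZ@1: {T} ∩ {T} = {T} (intersection, +0)
IWZ@1: {T} ∩ {T} = {T} (intersection, +0)
BIJOVWZ@1: {A,T} ∩ {T} = {T} (intersection, +0)
JV@2: {T} ∪ {A} = {A,T} (union, +1)
JOV@2: {A,T} ∩ {T} = {T} (intersection, +0)
BJOV@2: {G} ∪ {T} = {G,T} (union, +1)
IZ@2: {C} ∪ {A} = {A,C} (union, +1)
IWZ@2: {A,C} ∪ {T} = {A,C,T} (union, +1)
BIJOVWZ@2: {G,T} ∩ {A,C,T} = {T} (intersection, +0)
JV@3: {T} ∪ {G} = {G,T} (union, +1)
JOV@3: {G,T} ∩ {G} = {G} (intersection, +0)
BJOV@3: {G} ∩ {G} = {G} (intersection, +0)
IZ@3: {G} ∪ {T} = {G,T} (union, +1)
IWZ@3: {G,T} ∪ {C} = {C,G,T} (union, +1)
BIJOVWZ@3: {G} ∩ {C,G,T} = {G} (intersection, +0)
JV@4: {G} ∪ {T} = {G,T} (union, +1)
JOV@4: {G,T} ∩ {T} = {T} (intersection, +0)
BJOV@4: {A} ∪ {T} = {A,T} (union, +1)
IZ@4: {C} ∪ {A} = {A,C} (union, +1)
IWZ@4: {A,C} ∪ {G} = {A,C,G} (union, +1)
BIJOVWZ@4: {A,T} ∩ {A,C,G} = {A} (intersection, +0)
JV@5: {A} ∪ {G} = {A,G} (union, +1)
JOV@5: {A,G} ∪ {C} = {A,C,G} (union, +1)
BJOV@5: {A} ∩ {A,C,G} = {A} (intersection, +0)
IZ@5: {G} ∪ {A} = {A,G} (union, +1)
IWZ@5: {A,G} ∩ {A} = {A} (intersection, +0)
BIJOVWZ@5: {A} ∩ {A} = {A} (intersection, +0)
JV@6: {A} ∪ {G} = {A,G} (union, +1)
JOV@6: {A,G} ∩ {A} = {A} (intersection, +0)
BJOV@6: {G} ∪ {A} = {A,G} (union, +1)
IZ@6: {T} ∩ {T} = {T} (intersection, +0)
IWZ@6: {T} ∪ {A} = {A,T} (union, +1)
BIJOVWZ@6: {A,G} ∩ {A,T} = {A} (intersection, +0)
per-site changes: [3, 2, 4, 3, 4, 3, 3]; total = 22

22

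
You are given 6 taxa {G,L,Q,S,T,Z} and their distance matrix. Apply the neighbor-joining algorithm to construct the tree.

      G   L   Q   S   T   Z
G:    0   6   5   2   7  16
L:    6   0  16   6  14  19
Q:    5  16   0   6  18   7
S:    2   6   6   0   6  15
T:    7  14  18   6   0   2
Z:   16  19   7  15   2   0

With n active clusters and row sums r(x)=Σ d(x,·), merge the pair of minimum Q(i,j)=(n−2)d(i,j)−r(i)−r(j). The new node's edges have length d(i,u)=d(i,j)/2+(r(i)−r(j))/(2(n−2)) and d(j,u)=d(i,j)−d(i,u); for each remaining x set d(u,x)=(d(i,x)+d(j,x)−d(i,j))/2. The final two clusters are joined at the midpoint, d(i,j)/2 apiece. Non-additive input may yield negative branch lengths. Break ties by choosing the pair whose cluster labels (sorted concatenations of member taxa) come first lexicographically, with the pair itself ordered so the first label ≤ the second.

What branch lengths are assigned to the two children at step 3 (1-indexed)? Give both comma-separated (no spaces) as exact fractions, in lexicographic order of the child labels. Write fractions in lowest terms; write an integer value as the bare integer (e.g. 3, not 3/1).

iteration 1: select T,Z (d=2, Q=-98); attach at lengths (-1/2, 5/2); label the merged cluster TZ
  updated: d(G,TZ)=21/2, d(L,TZ)=31/2, d(Q,TZ)=23/2, d(S,TZ)=19/2
iteration 2: select Q,TZ (d=23/2, Q=-51); attach at lengths (13/3, 43/6); label the merged cluster QTZ
  updated: d(G,QTZ)=2, d(L,QTZ)=10, d(QTZ,S)=2
iteration 3: select G,L (d=6, Q=-20); attach at lengths (0, 6); label the merged cluster GL
  updated: d(GL,QTZ)=3, d(GL,S)=1
iteration 4: select GL,QTZ (d=3, Q=-6); attach at lengths (1, 2); label the merged cluster GLQTZ
  updated: d(GLQTZ,S)=0
iteration 5: select GLQTZ,S (d=0); attach at lengths (0, 0); label the merged cluster GLQSTZ
final tree: (((G:0,L:6):1,(Q:13/3,(T:-1/2,Z:5/2):43/6):2):0,S:0)
total length: 45/2

0,6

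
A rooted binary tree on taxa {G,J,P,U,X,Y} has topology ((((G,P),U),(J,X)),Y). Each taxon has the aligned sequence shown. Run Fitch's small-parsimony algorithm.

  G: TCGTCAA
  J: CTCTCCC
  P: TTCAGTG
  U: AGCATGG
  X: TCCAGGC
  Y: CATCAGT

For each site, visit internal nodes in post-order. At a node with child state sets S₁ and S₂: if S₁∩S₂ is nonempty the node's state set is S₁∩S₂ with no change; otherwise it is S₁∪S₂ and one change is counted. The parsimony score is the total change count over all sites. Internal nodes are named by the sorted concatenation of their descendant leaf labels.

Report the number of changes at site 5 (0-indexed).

3

site 0, node GP: G={T} ∩ P={T} → {T} (+0)
site 0, node GPU: GP={T} ∪ U={A} → {A,T} (+1)
site 0, node JX: J={C} ∪ X={T} → {C,T} (+1)
site 0, node GJPUX: GPU={A,T} ∩ JX={C,T} → {T} (+0)
site 0, node GJPUXY: GJPUX={T} ∪ Y={C} → {C,T} (+1)
site 1, node GP: G={C} ∪ P={T} → {C,T} (+1)
site 1, node GPU: GP={C,T} ∪ U={G} → {C,G,T} (+1)
site 1, node JX: J={T} ∪ X={C} → {C,T} (+1)
site 1, node GJPUX: GPU={C,G,T} ∩ JX={C,T} → {C,T} (+0)
site 1, node GJPUXY: GJPUX={C,T} ∪ Y={A} → {A,C,T} (+1)
site 2, node GP: G={G} ∪ P={C} → {C,G} (+1)
site 2, node GPU: GP={C,G} ∩ U={C} → {C} (+0)
site 2, node JX: J={C} ∩ X={C} → {C} (+0)
site 2, node GJPUX: GPU={C} ∩ JX={C} → {C} (+0)
site 2, node GJPUXY: GJPUX={C} ∪ Y={T} → {C,T} (+1)
site 3, node GP: G={T} ∪ P={A} → {A,T} (+1)
site 3, node GPU: GP={A,T} ∩ U={A} → {A} (+0)
site 3, node JX: J={T} ∪ X={A} → {A,T} (+1)
site 3, node GJPUX: GPU={A} ∩ JX={A,T} → {A} (+0)
site 3, node GJPUXY: GJPUX={A} ∪ Y={C} → {A,C} (+1)
site 4, node GP: G={C} ∪ P={G} → {C,G} (+1)
site 4, node GPU: GP={C,G} ∪ U={T} → {C,G,T} (+1)
site 4, node JX: J={C} ∪ X={G} → {C,G} (+1)
site 4, node GJPUX: GPU={C,G,T} ∩ JX={C,G} → {C,G} (+0)
site 4, node GJPUXY: GJPUX={C,G} ∪ Y={A} → {A,C,G} (+1)
site 5, node GP: G={A} ∪ P={T} → {A,T} (+1)
site 5, node GPU: GP={A,T} ∪ U={G} → {A,G,T} (+1)
site 5, node JX: J={C} ∪ X={G} → {C,G} (+1)
site 5, node GJPUX: GPU={A,G,T} ∩ JX={C,G} → {G} (+0)
site 5, node GJPUXY: GJPUX={G} ∩ Y={G} → {G} (+0)
site 6, node GP: G={A} ∪ P={G} → {A,G} (+1)
site 6, node GPU: GP={A,G} ∩ U={G} → {G} (+0)
site 6, node JX: J={C} ∩ X={C} → {C} (+0)
site 6, node GJPUX: GPU={G} ∪ JX={C} → {C,G} (+1)
site 6, node GJPUXY: GJPUX={C,G} ∪ Y={T} → {C,G,T} (+1)
per-site changes: [3, 4, 2, 3, 4, 3, 3]; total = 22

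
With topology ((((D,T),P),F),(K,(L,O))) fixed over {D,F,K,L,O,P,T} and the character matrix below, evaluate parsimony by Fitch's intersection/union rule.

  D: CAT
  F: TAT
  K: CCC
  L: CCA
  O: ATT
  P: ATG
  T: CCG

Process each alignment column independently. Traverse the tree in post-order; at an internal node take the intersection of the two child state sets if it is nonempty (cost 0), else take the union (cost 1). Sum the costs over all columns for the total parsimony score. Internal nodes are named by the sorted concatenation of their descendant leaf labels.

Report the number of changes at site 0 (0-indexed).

site 0, node DT: D={C} ∩ T={C} → {C} (+0)
site 0, node DPT: DT={C} ∪ P={A} → {A,C} (+1)
site 0, node DFPT: DPT={A,C} ∪ F={T} → {A,C,T} (+1)
site 0, node LO: L={C} ∪ O={A} → {A,C} (+1)
site 0, node KLO: K={C} ∩ LO={A,C} → {C} (+0)
site 0, node DFKLOPT: DFPT={A,C,T} ∩ KLO={C} → {C} (+0)
site 1, node DT: D={A} ∪ T={C} → {A,C} (+1)
site 1, node DPT: DT={A,C} ∪ P={T} → {A,C,T} (+1)
site 1, node DFPT: DPT={A,C,T} ∩ F={A} → {A} (+0)
site 1, node LO: L={C} ∪ O={T} → {C,T} (+1)
site 1, node KLO: K={C} ∩ LO={C,T} → {C} (+0)
site 1, node DFKLOPT: DFPT={A} ∪ KLO={C} → {A,C} (+1)
site 2, node DT: D={T} ∪ T={G} → {G,T} (+1)
site 2, node DPT: DT={G,T} ∩ P={G} → {G} (+0)
site 2, node DFPT: DPT={G} ∪ F={T} → {G,T} (+1)
site 2, node LO: L={A} ∪ O={T} → {A,T} (+1)
site 2, node KLO: K={C} ∪ LO={A,T} → {A,C,T} (+1)
site 2, node DFKLOPT: DFPT={G,T} ∩ KLO={A,C,T} → {T} (+0)
per-site changes: [3, 4, 4]; total = 11

3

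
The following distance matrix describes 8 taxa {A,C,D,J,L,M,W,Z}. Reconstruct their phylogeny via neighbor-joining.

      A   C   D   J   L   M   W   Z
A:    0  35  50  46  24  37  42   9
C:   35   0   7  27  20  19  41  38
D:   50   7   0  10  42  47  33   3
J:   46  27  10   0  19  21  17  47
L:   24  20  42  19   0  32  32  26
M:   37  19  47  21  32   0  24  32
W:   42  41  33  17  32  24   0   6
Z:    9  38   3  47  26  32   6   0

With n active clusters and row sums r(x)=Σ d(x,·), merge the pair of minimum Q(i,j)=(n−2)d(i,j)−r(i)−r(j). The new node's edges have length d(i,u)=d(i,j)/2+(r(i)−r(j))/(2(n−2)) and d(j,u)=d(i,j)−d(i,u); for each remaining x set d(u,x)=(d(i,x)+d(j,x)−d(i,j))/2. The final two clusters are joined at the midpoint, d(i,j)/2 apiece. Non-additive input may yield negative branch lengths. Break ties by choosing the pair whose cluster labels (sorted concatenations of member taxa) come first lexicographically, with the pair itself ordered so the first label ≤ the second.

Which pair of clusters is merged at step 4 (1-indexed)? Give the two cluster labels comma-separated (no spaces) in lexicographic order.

step 1: merge (A,Z) at d=9, Q=-350; branch lengths A→34/3, Z→-7/3; new cluster AZ
  updated: d(AZ,C)=32, d(AZ,D)=22, d(AZ,J)=42, d(AZ,L)=41/2, d(AZ,M)=30, d(AZ,W)=39/2
step 2: merge (C,D) at d=7, Q=-272; branch lengths C→2, D→5; new cluster CD
  updated: d(AZ,CD)=47/2, d(CD,J)=15, d(CD,L)=55/2, d(CD,M)=59/2, d(CD,W)=67/2
step 3: merge (AZ,L) at d=41/2, Q=-369/2; branch lengths AZ→173/16, L→155/16; new cluster ALZ
  updated: d(ALZ,CD)=61/4, d(ALZ,J)=81/4, d(ALZ,M)=83/4, d(ALZ,W)=31/2
step 4: merge (CD,J) at d=15, Q=-243/2; branch lengths CD→65/6, J→25/6; new cluster CDJ
  updated: d(ALZ,CDJ)=41/4, d(CDJ,M)=71/4, d(CDJ,W)=71/4
step 5: merge (ALZ,W) at d=31/2, Q=-291/4; branch lengths ALZ→81/16, W→167/16; new cluster ALWZ
  updated: d(ALWZ,CDJ)=25/4, d(ALWZ,M)=117/8
step 6: merge (ALWZ,CDJ) at d=25/4, Q=-309/8; branch lengths ALWZ→25/16, CDJ→75/16; new cluster ACDJLWZ
  updated: d(ACDJLWZ,M)=209/16
step 7: merge (ACDJLWZ,M) at d=209/16; branch lengths ACDJLWZ→209/32, M→209/32; new cluster ACDJLMWZ
final tree: (((((A:34/3,Z:-7/3):173/16,L:155/16):81/16,W:167/16):25/16,((C:2,D:5):65/6,J:25/6):75/16):209/32,M:209/32)
total length: 1381/16

CD,J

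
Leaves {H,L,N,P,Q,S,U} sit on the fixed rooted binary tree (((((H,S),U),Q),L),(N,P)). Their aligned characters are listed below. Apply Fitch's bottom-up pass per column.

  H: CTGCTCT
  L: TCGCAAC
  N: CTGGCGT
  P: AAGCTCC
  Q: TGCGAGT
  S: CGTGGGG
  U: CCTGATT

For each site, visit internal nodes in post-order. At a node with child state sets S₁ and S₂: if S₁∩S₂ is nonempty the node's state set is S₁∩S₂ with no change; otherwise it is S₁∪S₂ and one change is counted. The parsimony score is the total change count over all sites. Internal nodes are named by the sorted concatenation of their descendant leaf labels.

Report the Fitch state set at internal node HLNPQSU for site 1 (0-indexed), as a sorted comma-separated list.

site 0, node HS: H={C} ∩ S={C} → {C} (+0)
site 0, node HSU: HS={C} ∩ U={C} → {C} (+0)
site 0, node HQSU: HSU={C} ∪ Q={T} → {C,T} (+1)
site 0, node HLQSU: HQSU={C,T} ∩ L={T} → {T} (+0)
site 0, node NP: N={C} ∪ P={A} → {A,C} (+1)
site 0, node HLNPQSU: HLQSU={T} ∪ NP={A,C} → {A,C,T} (+1)
site 1, node HS: H={T} ∪ S={G} → {G,T} (+1)
site 1, node HSU: HS={G,T} ∪ U={C} → {C,G,T} (+1)
site 1, node HQSU: HSU={C,G,T} ∩ Q={G} → {G} (+0)
site 1, node HLQSU: HQSU={G} ∪ L={C} → {C,G} (+1)
site 1, node NP: N={T} ∪ P={A} → {A,T} (+1)
site 1, node HLNPQSU: HLQSU={C,G} ∪ NP={A,T} → {A,C,G,T} (+1)
site 2, node HS: H={G} ∪ S={T} → {G,T} (+1)
site 2, node HSU: HS={G,T} ∩ U={T} → {T} (+0)
site 2, node HQSU: HSU={T} ∪ Q={C} → {C,T} (+1)
site 2, node HLQSU: HQSU={C,T} ∪ L={G} → {C,G,T} (+1)
site 2, node NP: N={G} ∩ P={G} → {G} (+0)
site 2, node HLNPQSU: HLQSU={C,G,T} ∩ NP={G} → {G} (+0)
site 3, node HS: H={C} ∪ S={G} → {C,G} (+1)
site 3, node HSU: HS={C,G} ∩ U={G} → {G} (+0)
site 3, node HQSU: HSU={G} ∩ Q={G} → {G} (+0)
site 3, node HLQSU: HQSU={G} ∪ L={C} → {C,G} (+1)
site 3, node NP: N={G} ∪ P={C} → {C,G} (+1)
site 3, node HLNPQSU: HLQSU={C,G} ∩ NP={C,G} → {C,G} (+0)
site 4, node HS: H={T} ∪ S={G} → {G,T} (+1)
site 4, node HSU: HS={G,T} ∪ U={A} → {A,G,T} (+1)
site 4, node HQSU: HSU={A,G,T} ∩ Q={A} → {A} (+0)
site 4, node HLQSU: HQSU={A} ∩ L={A} → {A} (+0)
site 4, node NP: N={C} ∪ P={T} → {C,T} (+1)
site 4, node HLNPQSU: HLQSU={A} ∪ NP={C,T} → {A,C,T} (+1)
site 5, node HS: H={C} ∪ S={G} → {C,G} (+1)
site 5, node HSU: HS={C,G} ∪ U={T} → {C,G,T} (+1)
site 5, node HQSU: HSU={C,G,T} ∩ Q={G} → {G} (+0)
site 5, node HLQSU: HQSU={G} ∪ L={A} → {A,G} (+1)
site 5, node NP: N={G} ∪ P={C} → {C,G} (+1)
site 5, node HLNPQSU: HLQSU={A,G} ∩ NP={C,G} → {G} (+0)
site 6, node HS: H={T} ∪ S={G} → {G,T} (+1)
site 6, node HSU: HS={G,T} ∩ U={T} → {T} (+0)
site 6, node HQSU: HSU={T} ∩ Q={T} → {T} (+0)
site 6, node HLQSU: HQSU={T} ∪ L={C} → {C,T} (+1)
site 6, node NP: N={T} ∪ P={C} → {C,T} (+1)
site 6, node HLNPQSU: HLQSU={C,T} ∩ NP={C,T} → {C,T} (+0)
per-site changes: [3, 5, 3, 3, 4, 4, 3]; total = 25

A,C,G,T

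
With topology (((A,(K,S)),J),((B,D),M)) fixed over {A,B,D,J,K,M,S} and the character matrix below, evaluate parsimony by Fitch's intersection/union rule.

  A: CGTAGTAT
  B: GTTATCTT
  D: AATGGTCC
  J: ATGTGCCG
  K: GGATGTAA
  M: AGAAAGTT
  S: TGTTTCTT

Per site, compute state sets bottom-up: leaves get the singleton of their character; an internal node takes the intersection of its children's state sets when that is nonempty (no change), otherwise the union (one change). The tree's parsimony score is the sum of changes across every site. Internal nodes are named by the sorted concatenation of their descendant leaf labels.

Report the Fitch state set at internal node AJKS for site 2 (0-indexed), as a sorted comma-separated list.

[col 0] KS: children K:{G}, S:{T} ∪→ {G,T}; cost 1
[col 0] AKS: children A:{C}, KS:{G,T} ∪→ {C,G,T}; cost 1
[col 0] AJKS: children AKS:{C,G,T}, J:{A} ∪→ {A,C,G,T}; cost 1
[col 0] BD: children B:{G}, D:{A} ∪→ {A,G}; cost 1
[col 0] BDM: children BD:{A,G}, M:{A} ∩→ {A}; cost 0
[col 0] ABDJKMS: children AJKS:{A,C,G,T}, BDM:{A} ∩→ {A}; cost 0
[col 1] KS: children K:{G}, S:{G} ∩→ {G}; cost 0
[col 1] AKS: children A:{G}, KS:{G} ∩→ {G}; cost 0
[col 1] AJKS: children AKS:{G}, J:{T} ∪→ {G,T}; cost 1
[col 1] BD: children B:{T}, D:{A} ∪→ {A,T}; cost 1
[col 1] BDM: children BD:{A,T}, M:{G} ∪→ {A,G,T}; cost 1
[col 1] ABDJKMS: children AJKS:{G,T}, BDM:{A,G,T} ∩→ {G,T}; cost 0
[col 2] KS: children K:{A}, S:{T} ∪→ {A,T}; cost 1
[col 2] AKS: children A:{T}, KS:{A,T} ∩→ {T}; cost 0
[col 2] AJKS: children AKS:{T}, J:{G} ∪→ {G,T}; cost 1
[col 2] BD: children B:{T}, D:{T} ∩→ {T}; cost 0
[col 2] BDM: children BD:{T}, M:{A} ∪→ {A,T}; cost 1
[col 2] ABDJKMS: children AJKS:{G,T}, BDM:{A,T} ∩→ {T}; cost 0
[col 3] KS: children K:{T}, S:{T} ∩→ {T}; cost 0
[col 3] AKS: children A:{A}, KS:{T} ∪→ {A,T}; cost 1
[col 3] AJKS: children AKS:{A,T}, J:{T} ∩→ {T}; cost 0
[col 3] BD: children B:{A}, D:{G} ∪→ {A,G}; cost 1
[col 3] BDM: children BD:{A,G}, M:{A} ∩→ {A}; cost 0
[col 3] ABDJKMS: children AJKS:{T}, BDM:{A} ∪→ {A,T}; cost 1
[col 4] KS: children K:{G}, S:{T} ∪→ {G,T}; cost 1
[col 4] AKS: children A:{G}, KS:{G,T} ∩→ {G}; cost 0
[col 4] AJKS: children AKS:{G}, J:{G} ∩→ {G}; cost 0
[col 4] BD: children B:{T}, D:{G} ∪→ {G,T}; cost 1
[col 4] BDM: children BD:{G,T}, M:{A} ∪→ {A,G,T}; cost 1
[col 4] ABDJKMS: children AJKS:{G}, BDM:{A,G,T} ∩→ {G}; cost 0
[col 5] KS: children K:{T}, S:{C} ∪→ {C,T}; cost 1
[col 5] AKS: children A:{T}, KS:{C,T} ∩→ {T}; cost 0
[col 5] AJKS: children AKS:{T}, J:{C} ∪→ {C,T}; cost 1
[col 5] BD: children B:{C}, D:{T} ∪→ {C,T}; cost 1
[col 5] BDM: children BD:{C,T}, M:{G} ∪→ {C,G,T}; cost 1
[col 5] ABDJKMS: children AJKS:{C,T}, BDM:{C,G,T} ∩→ {C,T}; cost 0
[col 6] KS: children K:{A}, S:{T} ∪→ {A,T}; cost 1
[col 6] AKS: children A:{A}, KS:{A,T} ∩→ {A}; cost 0
[col 6] AJKS: children AKS:{A}, J:{C} ∪→ {A,C}; cost 1
[col 6] BD: children B:{T}, D:{C} ∪→ {C,T}; cost 1
[col 6] BDM: children BD:{C,T}, M:{T} ∩→ {T}; cost 0
[col 6] ABDJKMS: children AJKS:{A,C}, BDM:{T} ∪→ {A,C,T}; cost 1
[col 7] KS: children K:{A}, S:{T} ∪→ {A,T}; cost 1
[col 7] AKS: children A:{T}, KS:{A,T} ∩→ {T}; cost 0
[col 7] AJKS: children AKS:{T}, J:{G} ∪→ {G,T}; cost 1
[col 7] BD: children B:{T}, D:{C} ∪→ {C,T}; cost 1
[col 7] BDM: children BD:{C,T}, M:{T} ∩→ {T}; cost 0
[col 7] ABDJKMS: children AJKS:{G,T}, BDM:{T} ∩→ {T}; cost 0
per-site changes: [4, 3, 3, 3, 3, 4, 4, 3]; total = 27

G,T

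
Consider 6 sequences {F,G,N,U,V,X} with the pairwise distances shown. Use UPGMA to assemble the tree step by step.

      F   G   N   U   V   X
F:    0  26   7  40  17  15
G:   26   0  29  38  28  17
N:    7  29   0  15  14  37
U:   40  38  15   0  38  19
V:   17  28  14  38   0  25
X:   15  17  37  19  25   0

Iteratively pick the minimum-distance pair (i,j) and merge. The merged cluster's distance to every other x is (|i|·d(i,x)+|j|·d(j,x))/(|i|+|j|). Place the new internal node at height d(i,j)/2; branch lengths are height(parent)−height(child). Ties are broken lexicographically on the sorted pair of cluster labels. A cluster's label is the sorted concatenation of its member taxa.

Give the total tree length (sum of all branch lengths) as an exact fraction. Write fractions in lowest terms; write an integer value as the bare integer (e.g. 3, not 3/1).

iteration 1: select F,N (d=7); attach at lengths (7/2, 7/2); label the merged cluster FN
  updated: d(FN,G)=55/2, d(FN,U)=55/2, d(FN,V)=31/2, d(FN,X)=26
iteration 2: select FN,V (d=31/2); attach at lengths (17/4, 31/4); label the merged cluster FNV
  updated: d(FNV,G)=83/3, d(FNV,U)=31, d(FNV,X)=77/3
iteration 3: select G,X (d=17); attach at lengths (17/2, 17/2); label the merged cluster GX
  updated: d(FNV,GX)=80/3, d(GX,U)=57/2
iteration 4: select FNV,GX (d=80/3); attach at lengths (67/12, 29/6); label the merged cluster FGNVX
  updated: d(FGNVX,U)=30
iteration 5: select FGNVX,U (d=30); attach at lengths (5/3, 15); label the merged cluster FGNUVX
final tree: ((((F:7/2,N:7/2):17/4,V:31/4):67/12,(G:17/2,X:17/2):29/6):5/3,U:15)
total length: 757/12

757/12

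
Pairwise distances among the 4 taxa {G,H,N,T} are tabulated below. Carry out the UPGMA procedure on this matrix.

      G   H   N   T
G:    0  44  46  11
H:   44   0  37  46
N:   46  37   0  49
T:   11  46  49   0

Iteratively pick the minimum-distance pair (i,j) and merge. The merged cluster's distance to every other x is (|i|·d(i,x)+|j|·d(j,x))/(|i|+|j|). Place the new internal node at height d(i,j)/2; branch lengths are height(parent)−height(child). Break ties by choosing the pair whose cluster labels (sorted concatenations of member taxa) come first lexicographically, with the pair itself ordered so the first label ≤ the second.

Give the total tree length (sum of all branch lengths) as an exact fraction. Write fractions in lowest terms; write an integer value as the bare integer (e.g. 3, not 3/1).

281/4

step 1: merge (G,T) at d=11; branch lengths G→11/2, T→11/2; new cluster GT
  updated: d(GT,H)=45, d(GT,N)=95/2
step 2: merge (H,N) at d=37; branch lengths H→37/2, N→37/2; new cluster HN
  updated: d(GT,HN)=185/4
step 3: merge (GT,HN) at d=185/4; branch lengths GT→141/8, HN→37/8; new cluster GHNT
final tree: ((G:11/2,T:11/2):141/8,(H:37/2,N:37/2):37/8)
total length: 281/4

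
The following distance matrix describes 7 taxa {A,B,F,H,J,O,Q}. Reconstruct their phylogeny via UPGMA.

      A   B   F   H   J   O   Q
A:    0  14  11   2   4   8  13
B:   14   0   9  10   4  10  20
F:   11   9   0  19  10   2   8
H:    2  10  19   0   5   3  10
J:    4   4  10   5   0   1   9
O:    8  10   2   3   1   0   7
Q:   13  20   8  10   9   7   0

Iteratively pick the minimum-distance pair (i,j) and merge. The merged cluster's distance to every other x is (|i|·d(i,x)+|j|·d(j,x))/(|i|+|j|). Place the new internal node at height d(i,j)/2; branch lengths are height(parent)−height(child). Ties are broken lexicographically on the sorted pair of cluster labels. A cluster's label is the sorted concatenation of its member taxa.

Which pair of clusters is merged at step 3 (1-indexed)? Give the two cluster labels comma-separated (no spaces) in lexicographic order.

1. join J+O (d=1) ⇒ JO; edges |J|=1/2, |O|=1/2
  updated: d(A,JO)=6, d(B,JO)=7, d(F,JO)=6, d(H,JO)=4, d(JO,Q)=8
2. join A+H (d=2) ⇒ AH; edges |A|=1, |H|=1
  updated: d(AH,B)=12, d(AH,F)=15, d(AH,JO)=5, d(AH,Q)=23/2
3. join AH+JO (d=5) ⇒ AHJO; edges |AH|=3/2, |JO|=2
  updated: d(AHJO,B)=19/2, d(AHJO,F)=21/2, d(AHJO,Q)=39/4
4. join F+Q (d=8) ⇒ FQ; edges |F|=4, |Q|=4
  updated: d(AHJO,FQ)=81/8, d(B,FQ)=29/2
5. join AHJO+B (d=19/2) ⇒ ABHJO; edges |AHJO|=9/4, |B|=19/4
  updated: d(ABHJO,FQ)=11
6. join ABHJO+FQ (d=11) ⇒ ABFHJOQ; edges |ABHJO|=3/4, |FQ|=3/2
final tree: ((((A:1,H:1):3/2,(J:1/2,O:1/2):2):9/4,B:19/4):3/4,(F:4,Q:4):3/2)
total length: 95/4

AH,JO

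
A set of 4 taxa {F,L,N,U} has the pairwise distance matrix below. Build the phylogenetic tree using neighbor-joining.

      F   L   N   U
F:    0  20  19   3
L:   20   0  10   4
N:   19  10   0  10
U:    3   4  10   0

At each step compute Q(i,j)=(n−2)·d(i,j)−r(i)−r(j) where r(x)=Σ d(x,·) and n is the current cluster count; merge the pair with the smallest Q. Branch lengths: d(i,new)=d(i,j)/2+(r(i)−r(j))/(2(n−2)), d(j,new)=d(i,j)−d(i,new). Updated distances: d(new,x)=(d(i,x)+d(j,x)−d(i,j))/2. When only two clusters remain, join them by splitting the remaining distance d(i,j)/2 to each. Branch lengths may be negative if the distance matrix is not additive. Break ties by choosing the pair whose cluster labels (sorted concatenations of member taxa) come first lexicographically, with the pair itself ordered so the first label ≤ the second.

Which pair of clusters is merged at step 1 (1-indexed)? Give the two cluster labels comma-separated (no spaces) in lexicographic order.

step 1: merge (F,U) at d=3, Q=-53; branch lengths F→31/4, U→-19/4; new cluster FU
  updated: d(FU,L)=21/2, d(FU,N)=13
step 2: merge (FU,L) at d=21/2, Q=-67/2; branch lengths FU→27/4, L→15/4; new cluster FLU
  updated: d(FLU,N)=25/4
step 3: merge (FLU,N) at d=25/4; branch lengths FLU→25/8, N→25/8; new cluster FLNU
final tree: (((F:31/4,U:-19/4):27/4,L:15/4):25/8,N:25/8)
total length: 79/4

F,U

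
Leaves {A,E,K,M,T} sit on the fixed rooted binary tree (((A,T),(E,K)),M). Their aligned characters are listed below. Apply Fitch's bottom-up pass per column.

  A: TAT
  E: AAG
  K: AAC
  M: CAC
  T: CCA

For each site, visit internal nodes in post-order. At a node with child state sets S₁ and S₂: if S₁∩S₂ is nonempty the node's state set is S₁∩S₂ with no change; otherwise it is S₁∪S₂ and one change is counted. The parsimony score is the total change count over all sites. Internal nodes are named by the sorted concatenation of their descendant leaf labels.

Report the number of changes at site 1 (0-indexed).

1

AT@0: {T} ∪ {C} = {C,T} (union, +1)
EK@0: {A} ∩ {A} = {A} (intersection, +0)
AEKT@0: {C,T} ∪ {A} = {A,C,T} (union, +1)
AEKMT@0: {A,C,T} ∩ {C} = {C} (intersection, +0)
AT@1: {A} ∪ {C} = {A,C} (union, +1)
EK@1: {A} ∩ {A} = {A} (intersection, +0)
AEKT@1: {A,C} ∩ {A} = {A} (intersection, +0)
AEKMT@1: {A} ∩ {A} = {A} (intersection, +0)
AT@2: {T} ∪ {A} = {A,T} (union, +1)
EK@2: {G} ∪ {C} = {C,G} (union, +1)
AEKT@2: {A,T} ∪ {C,G} = {A,C,G,T} (union, +1)
AEKMT@2: {A,C,G,T} ∩ {C} = {C} (intersection, +0)
per-site changes: [2, 1, 3]; total = 6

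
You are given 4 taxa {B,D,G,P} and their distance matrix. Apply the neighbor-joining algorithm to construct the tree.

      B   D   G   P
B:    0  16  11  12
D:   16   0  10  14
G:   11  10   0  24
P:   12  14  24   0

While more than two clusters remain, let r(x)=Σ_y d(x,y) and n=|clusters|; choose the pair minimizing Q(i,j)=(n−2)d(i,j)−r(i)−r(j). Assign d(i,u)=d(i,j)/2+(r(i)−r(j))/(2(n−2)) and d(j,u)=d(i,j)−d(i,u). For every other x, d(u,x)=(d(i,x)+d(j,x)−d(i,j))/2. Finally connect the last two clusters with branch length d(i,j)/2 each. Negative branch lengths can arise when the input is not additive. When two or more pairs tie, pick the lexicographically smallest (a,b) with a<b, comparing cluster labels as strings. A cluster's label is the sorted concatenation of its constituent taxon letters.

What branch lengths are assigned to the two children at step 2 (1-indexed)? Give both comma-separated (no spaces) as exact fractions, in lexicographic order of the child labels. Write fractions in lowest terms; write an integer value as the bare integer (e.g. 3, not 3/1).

iteration 1: select B,P (d=12, Q=-65); attach at lengths (13/4, 35/4); label the merged cluster BP
  updated: d(BP,D)=9, d(BP,G)=23/2
iteration 2: select BP,D (d=9, Q=-61/2); attach at lengths (21/4, 15/4); label the merged cluster BDP
  updated: d(BDP,G)=25/4
iteration 3: select BDP,G (d=25/4); attach at lengths (25/8, 25/8); label the merged cluster BDGP
final tree: (((B:13/4,P:35/4):21/4,D:15/4):25/8,G:25/8)
total length: 109/4

21/4,15/4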